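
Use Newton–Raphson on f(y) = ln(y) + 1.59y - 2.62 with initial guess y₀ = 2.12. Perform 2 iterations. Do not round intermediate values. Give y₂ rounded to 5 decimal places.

1.42491

f'(y) = 1/y + 1.59
y_0 = 2.120000: f = 1.502216, f' = 2.061698 → y_1 = 2.120000 - (1.502216)/(2.061698) = 1.391370
y_1 = 1.391370: f = -0.077434, f' = 2.308716 → y_2 = 1.391370 - (-0.077434)/(2.308716) = 1.424909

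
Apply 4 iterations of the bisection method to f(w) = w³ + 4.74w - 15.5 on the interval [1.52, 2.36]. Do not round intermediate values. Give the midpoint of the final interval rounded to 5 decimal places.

1.86125

f(1.520000) = -4.783392, f(2.360000) = 8.830656 (opposite signs)
step 1: m = 1.940000, f(m) = 0.996984 > 0 → root in [1.520000, 1.940000]
step 2: m = 1.730000, f(m) = -2.122083 < 0 → root in [1.730000, 1.940000]
step 3: m = 1.835000, f(m) = -0.623242 < 0 → root in [1.835000, 1.940000]
step 4: m = 1.887500, f(m) = 0.171264 > 0 → root in [1.835000, 1.887500]
Midpoint of [1.835000, 1.887500] = 1.861250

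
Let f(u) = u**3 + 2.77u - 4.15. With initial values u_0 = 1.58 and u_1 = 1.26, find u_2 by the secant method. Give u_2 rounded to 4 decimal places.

1.1084

f(u_0) = 4.170912, f(u_1) = 1.340576
u_2 = 1.260000 - (1.340576)·(1.260000 - 1.580000)/(1.340576 - (4.170912)) = 1.108433; f(u_2) = 0.282209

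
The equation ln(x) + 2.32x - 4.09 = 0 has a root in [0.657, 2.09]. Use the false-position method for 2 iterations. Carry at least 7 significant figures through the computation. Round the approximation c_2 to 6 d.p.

1.572914

f(0.657000) = -2.985831, f(2.090000) = 1.495964
step 1: c = 1.611684, f(c) = 0.126385 > 0 → new bracket [0.657000, 1.611684]
step 2: c = 1.572914, f(c) = 0.012092 > 0 → new bracket [0.657000, 1.572914]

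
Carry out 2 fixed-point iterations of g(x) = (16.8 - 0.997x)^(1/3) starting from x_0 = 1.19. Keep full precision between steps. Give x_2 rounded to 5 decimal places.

2.42769

x_1 = g(1.190000) = 2.499390
x_2 = g(2.499390) = 2.427695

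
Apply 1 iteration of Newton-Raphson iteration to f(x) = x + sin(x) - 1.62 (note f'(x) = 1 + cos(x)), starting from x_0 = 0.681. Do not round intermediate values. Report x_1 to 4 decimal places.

Newton update: x ← x − f(x)/f'(x).
x_0 = 0.681000: f = -0.309430, f' = 1.776944 → x_1 = 0.681000 - (-0.309430)/(1.776944) = 0.855136

0.8551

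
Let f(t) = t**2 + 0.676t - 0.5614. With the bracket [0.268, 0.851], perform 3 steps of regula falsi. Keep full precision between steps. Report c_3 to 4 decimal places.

f(0.268000) = -0.308408, f(0.851000) = 0.738077
step 1: c = 0.439815, f(c) = -0.070648 < 0 → new bracket [0.439815, 0.851000]
step 2: c = 0.475735, f(c) = -0.013479 < 0 → new bracket [0.475735, 0.851000]
step 3: c = 0.482465, f(c) = -0.002480 < 0 → new bracket [0.482465, 0.851000]

0.4825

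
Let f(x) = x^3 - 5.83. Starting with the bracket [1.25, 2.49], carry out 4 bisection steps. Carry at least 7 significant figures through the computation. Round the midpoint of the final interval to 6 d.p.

f(1.250000) = -3.876875, f(2.490000) = 9.608249 (opposite signs)
step 1: m = 1.870000, f(m) = 0.709203 > 0 → root in [1.250000, 1.870000]
step 2: m = 1.560000, f(m) = -2.033584 < 0 → root in [1.560000, 1.870000]
step 3: m = 1.715000, f(m) = -0.785799 < 0 → root in [1.715000, 1.870000]
step 4: m = 1.792500, f(m) = -0.070597 < 0 → root in [1.792500, 1.870000]
Midpoint of [1.792500, 1.870000] = 1.831250

1.831250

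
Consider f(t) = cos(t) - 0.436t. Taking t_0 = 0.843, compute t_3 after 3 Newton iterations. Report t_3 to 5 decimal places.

f'(t) = -sin(t) - 0.436
t_0 = 0.843000: f = 0.297678, f' = -1.182642 → t_1 = 0.843000 - (0.297678)/(-1.182642) = 1.094706
t_1 = 1.094706: f = -0.018984, f' = -1.324793 → t_2 = 1.094706 - (-0.018984)/(-1.324793) = 1.080376
t_2 = 1.080376: f = -0.000047, f' = -1.318135 → t_3 = 1.080376 - (-0.000047)/(-1.318135) = 1.080340

1.08034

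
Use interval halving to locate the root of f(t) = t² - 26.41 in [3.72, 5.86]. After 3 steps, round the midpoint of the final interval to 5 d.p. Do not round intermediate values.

f(3.720000) = -12.571600, f(5.860000) = 7.929600 (opposite signs)
step 1: m = 4.790000, f(m) = -3.465900 < 0 → root in [4.790000, 5.860000]
step 2: m = 5.325000, f(m) = 1.945625 > 0 → root in [4.790000, 5.325000]
step 3: m = 5.057500, f(m) = -0.831694 < 0 → root in [5.057500, 5.325000]
Midpoint of [5.057500, 5.325000] = 5.191250

5.19125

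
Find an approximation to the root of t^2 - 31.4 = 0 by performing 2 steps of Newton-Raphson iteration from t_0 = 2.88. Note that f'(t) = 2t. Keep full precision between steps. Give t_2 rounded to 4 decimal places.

5.7239

t_0 = 2.880000: f = -23.105600, f' = 5.760000 → t_1 = 2.880000 - (-23.105600)/(5.760000) = 6.891389
t_1 = 6.891389: f = 16.091241, f' = 13.782778 → t_2 = 6.891389 - (16.091241)/(13.782778) = 5.723900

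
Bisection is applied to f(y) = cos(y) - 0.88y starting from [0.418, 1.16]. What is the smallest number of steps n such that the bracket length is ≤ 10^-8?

Initial width b − a = 1.16 − 0.418 = 0.742000.
After n steps the width is (b−a)/2^n; need (b−a)/2^n ≤ 10^-8.
So n ≥ log₂(0.742000/10^-8) = log₂(74200000.0000) ≈ 26.1449.
Hence n = 27.

27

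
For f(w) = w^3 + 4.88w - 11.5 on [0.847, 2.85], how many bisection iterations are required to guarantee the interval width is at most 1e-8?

Initial width b − a = 2.85 − 0.847 = 2.003000.
After n steps the width is (b−a)/2^n; need (b−a)/2^n ≤ 1e-8.
So n ≥ log₂(2.003000/1e-8) = log₂(200300000.0000) ≈ 27.5776.
Hence n = 28.

28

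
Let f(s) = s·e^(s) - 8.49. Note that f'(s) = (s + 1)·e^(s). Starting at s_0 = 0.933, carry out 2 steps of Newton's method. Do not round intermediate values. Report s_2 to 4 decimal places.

s_0 = 0.933000: f = -6.118198, f' = 4.913926 → s_1 = 0.933000 - (-6.118198)/(4.913926) = 2.178073
s_1 = 2.178073: f = 10.740817, f' = 28.060096 → s_2 = 2.178073 - (10.740817)/(28.060096) = 1.795294

1.7953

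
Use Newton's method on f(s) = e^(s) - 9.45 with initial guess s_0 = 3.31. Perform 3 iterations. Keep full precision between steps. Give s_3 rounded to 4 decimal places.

2.2486

f'(s) = e^(s)
s_0 = 3.310000: f = 17.935125, f' = 27.385125 → s_1 = 3.310000 - (17.935125)/(27.385125) = 2.655078
s_1 = 2.655078: f = 4.776093, f' = 14.226093 → s_2 = 2.655078 - (4.776093)/(14.226093) = 2.319350
s_2 = 2.319350: f = 0.719064, f' = 10.169064 → s_3 = 2.319350 - (0.719064)/(10.169064) = 2.248639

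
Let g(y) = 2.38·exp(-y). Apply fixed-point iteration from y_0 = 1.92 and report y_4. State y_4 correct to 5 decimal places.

1.52664

y_1 = g(1.920000) = 0.348925
y_2 = g(0.348925) = 1.678962
y_3 = g(1.678962) = 0.444031
y_4 = g(0.444031) = 1.526641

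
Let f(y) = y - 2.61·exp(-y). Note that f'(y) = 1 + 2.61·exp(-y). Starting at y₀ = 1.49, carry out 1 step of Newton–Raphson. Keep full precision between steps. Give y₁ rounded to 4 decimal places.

y_0 = 1.490000: f = 0.901777, f' = 1.588223 → y_1 = 1.490000 - (0.901777)/(1.588223) = 0.922210

0.9222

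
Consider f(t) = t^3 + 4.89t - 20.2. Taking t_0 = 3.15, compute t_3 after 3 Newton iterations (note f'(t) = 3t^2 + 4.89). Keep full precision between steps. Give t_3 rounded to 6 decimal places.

t_0 = 3.150000: f = 26.459375, f' = 34.657500 → t_1 = 3.150000 - (26.459375)/(34.657500) = 2.386547
t_1 = 2.386547: f = 5.063046, f' = 21.976819 → t_2 = 2.386547 - (5.063046)/(21.976819) = 2.156166
t_2 = 2.156166: f = 0.367774, f' = 18.837152 → t_3 = 2.156166 - (0.367774)/(18.837152) = 2.136642

2.136642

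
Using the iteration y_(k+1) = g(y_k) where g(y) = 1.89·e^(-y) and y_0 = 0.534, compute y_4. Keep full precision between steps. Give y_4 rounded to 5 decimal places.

0.68662

y_1 = g(0.534000) = 1.108022
y_2 = g(1.108022) = 0.624099
y_3 = g(0.624099) = 1.012556
y_4 = g(1.012556) = 0.686617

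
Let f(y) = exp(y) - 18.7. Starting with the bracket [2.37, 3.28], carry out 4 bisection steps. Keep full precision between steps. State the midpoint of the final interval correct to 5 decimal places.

f(2.370000) = -8.002608, f(3.280000) = 7.875773 (opposite signs)
step 1: m = 2.825000, f(m) = -1.839055 < 0 → root in [2.825000, 3.280000]
step 2: m = 3.052500, f(m) = 2.468199 > 0 → root in [2.825000, 3.052500]
step 3: m = 2.938750, f(m) = 0.192216 > 0 → root in [2.825000, 2.938750]
step 4: m = 2.881875, f(m) = -0.852294 < 0 → root in [2.881875, 2.938750]
Midpoint of [2.881875, 2.938750] = 2.910312

2.91031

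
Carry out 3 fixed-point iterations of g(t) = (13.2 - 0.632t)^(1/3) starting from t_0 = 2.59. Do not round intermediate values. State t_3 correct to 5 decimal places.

t_1 = g(2.590000) = 2.261301
t_2 = g(2.261301) = 2.274762
t_3 = g(2.274762) = 2.274214

2.27421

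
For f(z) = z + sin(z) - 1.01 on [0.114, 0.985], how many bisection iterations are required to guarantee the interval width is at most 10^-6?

Initial width b − a = 0.985 − 0.114 = 0.871000.
After n steps the width is (b−a)/2^n; need (b−a)/2^n ≤ 10^-6.
So n ≥ log₂(0.871000/10^-6) = log₂(871000.0000) ≈ 19.7323.
Hence n = 20.

20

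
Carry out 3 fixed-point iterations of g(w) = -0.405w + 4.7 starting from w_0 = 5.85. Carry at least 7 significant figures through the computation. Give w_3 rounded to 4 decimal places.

3.1788

w_1 = g(5.850000) = 2.330750
w_2 = g(2.330750) = 3.756046
w_3 = g(3.756046) = 3.178801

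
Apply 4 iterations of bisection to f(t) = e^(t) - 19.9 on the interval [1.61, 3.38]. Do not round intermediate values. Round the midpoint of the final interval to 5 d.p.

f(1.610000) = -14.897189, f(3.380000) = 9.470771 (opposite signs)
step 1: m = 2.495000, f(m) = -7.778266 < 0 → root in [2.495000, 3.380000]
step 2: m = 2.937500, f(m) = -1.031384 < 0 → root in [2.937500, 3.380000]
step 3: m = 3.158750, f(m) = 3.641151 > 0 → root in [2.937500, 3.158750]
step 4: m = 3.048125, f(m) = 1.175790 > 0 → root in [2.937500, 3.048125]
Midpoint of [2.937500, 3.048125] = 2.992812

2.99281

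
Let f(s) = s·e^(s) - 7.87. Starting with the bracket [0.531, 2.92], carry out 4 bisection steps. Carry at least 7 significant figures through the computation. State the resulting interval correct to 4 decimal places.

f(0.531000) = -6.966964, f(2.920000) = 46.270559 (opposite signs)
step 1: m = 1.725500, f(m) = 1.819248 > 0 → root in [0.531000, 1.725500]
step 2: m = 1.128250, f(m) = -4.383432 < 0 → root in [1.128250, 1.725500]
step 3: m = 1.426875, f(m) = -1.926122 < 0 → root in [1.426875, 1.725500]
step 4: m = 1.576188, f(m) = -0.246798 < 0 → root in [1.576188, 1.725500]

[1.5762, 1.7255]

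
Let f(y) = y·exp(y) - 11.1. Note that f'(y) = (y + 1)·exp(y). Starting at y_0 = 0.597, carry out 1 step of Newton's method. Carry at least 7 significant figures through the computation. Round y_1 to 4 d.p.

4.0492

y_0 = 0.597000: f = -10.015454, f' = 2.901207 → y_1 = 0.597000 - (-10.015454)/(2.901207) = 4.049168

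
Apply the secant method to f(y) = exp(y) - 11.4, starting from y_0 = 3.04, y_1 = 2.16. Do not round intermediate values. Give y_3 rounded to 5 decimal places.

2.44483

f(y_0) = 9.505243, f(y_1) = -2.728862
y_2 = 2.160000 - (-2.728862)·(2.160000 - 3.040000)/(-2.728862 - (9.505243)) = 2.356287; f(y_2) = -0.848297
y_3 = 2.356287 - (-0.848297)·(2.356287 - 2.160000)/(-0.848297 - (-2.728862)) = 2.444830; f(y_3) = 0.128587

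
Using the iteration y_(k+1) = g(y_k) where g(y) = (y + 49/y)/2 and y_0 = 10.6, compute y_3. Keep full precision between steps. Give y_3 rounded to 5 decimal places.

7.00004

y_1 = g(10.600000) = 7.611321
y_2 = g(7.611321) = 7.024550
y_3 = g(7.024550) = 7.000043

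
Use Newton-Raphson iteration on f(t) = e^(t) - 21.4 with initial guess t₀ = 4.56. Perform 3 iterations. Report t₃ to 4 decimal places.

3.0834

f'(t) = e^(t)
t_0 = 4.560000: f = 74.183480, f' = 95.583480 → t_1 = 4.560000 - (74.183480)/(95.583480) = 3.783888
t_1 = 3.783888: f = 22.586733, f' = 43.986733 → t_2 = 3.783888 - (22.586733)/(43.986733) = 3.270398
t_2 = 3.270398: f = 4.921824, f' = 26.321824 → t_3 = 3.270398 - (4.921824)/(26.321824) = 3.083412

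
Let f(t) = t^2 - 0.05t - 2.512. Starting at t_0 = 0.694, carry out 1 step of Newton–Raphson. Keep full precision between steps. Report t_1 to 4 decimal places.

2.2374

Newton update: t ← t − f(t)/f'(t).
f'(t) = 2t - 0.05
t_0 = 0.694000: f = -2.065064, f' = 1.338000 → t_1 = 0.694000 - (-2.065064)/(1.338000) = 2.237396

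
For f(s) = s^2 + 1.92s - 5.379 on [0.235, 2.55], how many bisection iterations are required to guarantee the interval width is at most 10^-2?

8

Initial width b − a = 2.55 − 0.235 = 2.315000.
After n steps the width is (b−a)/2^n; need (b−a)/2^n ≤ 10^-2.
So n ≥ log₂(2.315000/10^-2) = log₂(231.5000) ≈ 7.8549.
Hence n = 8.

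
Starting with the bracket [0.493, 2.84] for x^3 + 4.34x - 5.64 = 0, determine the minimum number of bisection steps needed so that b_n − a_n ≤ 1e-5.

18

Initial width b − a = 2.84 − 0.493 = 2.347000.
After n steps the width is (b−a)/2^n; need (b−a)/2^n ≤ 1e-5.
So n ≥ log₂(2.347000/1e-5) = log₂(234700.0000) ≈ 17.8405.
Hence n = 18.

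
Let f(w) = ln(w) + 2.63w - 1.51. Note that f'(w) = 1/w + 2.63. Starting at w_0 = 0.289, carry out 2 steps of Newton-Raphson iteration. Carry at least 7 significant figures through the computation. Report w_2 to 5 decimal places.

0.70403

w_0 = 0.289000: f = -1.991259, f' = 6.090208 → w_1 = 0.289000 - (-1.991259)/(6.090208) = 0.615961
w_1 = 0.615961: f = -0.374595, f' = 4.253480 → w_2 = 0.615961 - (-0.374595)/(4.253480) = 0.704029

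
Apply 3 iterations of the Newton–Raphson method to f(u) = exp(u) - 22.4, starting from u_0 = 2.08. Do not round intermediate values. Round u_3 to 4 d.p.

3.1341

f'(u) = exp(u)
u_0 = 2.080000: f = -14.395531, f' = 8.004469 → u_1 = 2.080000 - (-14.395531)/(8.004469) = 3.878437
u_1 = 3.878437: f = 25.948575, f' = 48.348575 → u_2 = 3.878437 - (25.948575)/(48.348575) = 3.341739
u_2 = 3.341739: f = 5.868240, f' = 28.268240 → u_3 = 3.341739 - (5.868240)/(28.268240) = 3.134148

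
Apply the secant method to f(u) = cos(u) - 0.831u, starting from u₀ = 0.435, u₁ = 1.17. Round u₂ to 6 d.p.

f(u_0) = 0.545385, f(u_1) = -0.582118
u_2 = 1.170000 - (-0.582118)·(1.170000 - 0.435000)/(-0.582118 - (0.545385)) = 0.790527; f(u_2) = 0.046543

0.790527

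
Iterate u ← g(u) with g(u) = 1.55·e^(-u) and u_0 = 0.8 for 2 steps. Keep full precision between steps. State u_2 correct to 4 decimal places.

u_1 = g(0.800000) = 0.696460
u_2 = g(0.696460) = 0.772437

0.7724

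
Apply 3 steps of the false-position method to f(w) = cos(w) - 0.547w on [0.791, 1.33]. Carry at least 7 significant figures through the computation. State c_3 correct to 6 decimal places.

f(0.791000) = 0.270458, f(1.330000) = -0.489034
step 1: c = 0.982940, f(c) = 0.016911 > 0 → new bracket [0.982940, 1.330000]
step 2: c = 0.994540, f(c) = 0.000875 > 0 → new bracket [0.994540, 1.330000]
step 3: c = 0.995139, f(c) = 0.000045 > 0 → new bracket [0.995139, 1.330000]

0.995139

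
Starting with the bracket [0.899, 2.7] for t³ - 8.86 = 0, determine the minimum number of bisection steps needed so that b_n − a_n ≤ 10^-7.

Initial width b − a = 2.7 − 0.899 = 1.801000.
After n steps the width is (b−a)/2^n; need (b−a)/2^n ≤ 10^-7.
So n ≥ log₂(1.801000/10^-7) = log₂(18010000.0000) ≈ 24.1023.
Hence n = 25.

25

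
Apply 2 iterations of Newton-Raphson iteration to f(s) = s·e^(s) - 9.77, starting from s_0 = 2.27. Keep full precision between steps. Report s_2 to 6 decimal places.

Newton update: s ← s − f(s)/f'(s).
f'(s) = (s + 1)·e^(s)
s_0 = 2.270000: f = 12.202240, f' = 31.651641 → s_1 = 2.270000 - (12.202240)/(31.651641) = 1.884483
s_1 = 1.884483: f = 2.635461, f' = 18.988412 → s_2 = 1.884483 - (2.635461)/(18.988412) = 1.745690

1.745690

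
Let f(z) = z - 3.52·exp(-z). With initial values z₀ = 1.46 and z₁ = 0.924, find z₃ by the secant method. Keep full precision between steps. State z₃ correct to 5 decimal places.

f(z_0) = 0.642528, f(z_1) = -0.473187
z_2 = 0.924000 - (-0.473187)·(0.924000 - 1.460000)/(-0.473187 - (0.642528)) = 1.151323; f(z_2) = 0.038236
z_3 = 1.151323 - (0.038236)·(1.151323 - 0.924000)/(0.038236 - (-0.473187)) = 1.134328; f(z_3) = 0.002161

1.13433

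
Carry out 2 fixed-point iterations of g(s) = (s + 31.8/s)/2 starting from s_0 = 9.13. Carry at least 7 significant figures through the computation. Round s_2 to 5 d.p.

5.67446

s_1 = g(9.130000) = 6.306512
s_2 = g(6.306512) = 5.674459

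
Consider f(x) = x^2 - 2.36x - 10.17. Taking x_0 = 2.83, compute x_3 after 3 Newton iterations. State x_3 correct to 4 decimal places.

4.5818

f'(x) = 2x - 2.36
x_0 = 2.830000: f = -8.839900, f' = 3.300000 → x_1 = 2.830000 - (-8.839900)/(3.300000) = 5.508758
x_1 = 5.508758: f = 7.175742, f' = 8.657515 → x_2 = 5.508758 - (7.175742)/(8.657515) = 4.679912
x_2 = 4.679912: f = 0.686985, f' = 6.999824 → x_3 = 4.679912 - (0.686985)/(6.999824) = 4.581769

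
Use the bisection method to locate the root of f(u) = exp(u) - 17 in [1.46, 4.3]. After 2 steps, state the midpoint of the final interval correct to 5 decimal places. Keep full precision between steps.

2.52500

f(1.460000) = -12.694040, f(4.300000) = 56.699794 (opposite signs)
step 1: m = 2.880000, f(m) = 0.814273 > 0 → root in [1.460000, 2.880000]
step 2: m = 2.170000, f(m) = -8.241716 < 0 → root in [2.170000, 2.880000]
Midpoint of [2.170000, 2.880000] = 2.525000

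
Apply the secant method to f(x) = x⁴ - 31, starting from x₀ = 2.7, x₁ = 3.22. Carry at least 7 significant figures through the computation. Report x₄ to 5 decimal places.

f(x_0) = 22.144100, f(x_1) = 76.503719
x_2 = 3.220000 - (76.503719)·(3.220000 - 2.700000)/(76.503719 - (22.144100)) = 2.488171; f(x_2) = 7.328431
x_3 = 2.488171 - (7.328431)·(2.488171 - 3.220000)/(7.328431 - (76.503719)) = 2.410641; f(x_3) = 2.769944
x_4 = 2.410641 - (2.769944)·(2.410641 - 2.488171)/(2.769944 - (7.328431)) = 2.363531; f(x_4) = 0.206486

2.36353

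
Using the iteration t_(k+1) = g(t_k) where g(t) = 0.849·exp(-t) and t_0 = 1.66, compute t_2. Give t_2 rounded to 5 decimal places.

0.72244

t_1 = g(1.660000) = 0.161428
t_2 = g(0.161428) = 0.722438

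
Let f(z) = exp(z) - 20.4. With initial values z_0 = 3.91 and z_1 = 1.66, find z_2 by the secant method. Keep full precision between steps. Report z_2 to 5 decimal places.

f(z_0) = 29.498952, f(z_1) = -15.140689
z_2 = 1.660000 - (-15.140689)·(1.660000 - 3.910000)/(-15.140689 - (29.498952)) = 2.423146; f(z_2) = -9.118709

2.42315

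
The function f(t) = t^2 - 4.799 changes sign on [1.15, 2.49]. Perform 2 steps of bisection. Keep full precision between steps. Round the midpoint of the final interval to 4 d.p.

2.3225

f(1.150000) = -3.476500, f(2.490000) = 1.401100 (opposite signs)
step 1: m = 1.820000, f(m) = -1.486600 < 0 → root in [1.820000, 2.490000]
step 2: m = 2.155000, f(m) = -0.154975 < 0 → root in [2.155000, 2.490000]
Midpoint of [2.155000, 2.490000] = 2.322500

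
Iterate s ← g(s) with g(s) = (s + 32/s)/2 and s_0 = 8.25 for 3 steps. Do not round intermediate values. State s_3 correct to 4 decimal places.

s_1 = g(8.250000) = 6.064394
s_2 = g(6.064394) = 5.670548
s_3 = g(5.670548) = 5.656871

5.6569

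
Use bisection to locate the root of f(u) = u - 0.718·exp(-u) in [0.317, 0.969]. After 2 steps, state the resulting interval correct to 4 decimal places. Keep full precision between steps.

[0.3170, 0.4800]

f(0.317000) = -0.205941, f(0.969000) = 0.696546 (opposite signs)
step 1: m = 0.643000, f(m) = 0.265538 > 0 → root in [0.317000, 0.643000]
step 2: m = 0.480000, f(m) = 0.035714 > 0 → root in [0.317000, 0.480000]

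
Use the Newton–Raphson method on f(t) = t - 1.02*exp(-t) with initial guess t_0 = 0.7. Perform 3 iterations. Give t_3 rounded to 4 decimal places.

0.5743

Newton update: t ← t − f(t)/f'(t).
f'(t) = 1 + 1.02*exp(-t)
t_0 = 0.700000: f = 0.193483, f' = 1.506517 → t_1 = 0.700000 - (0.193483)/(1.506517) = 0.571569
t_1 = 0.571569: f = -0.004362, f' = 1.575931 → t_2 = 0.571569 - (-0.004362)/(1.575931) = 0.574337
t_2 = 0.574337: f = -0.000002, f' = 1.574339 → t_3 = 0.574337 - (-0.000002)/(1.574339) = 0.574339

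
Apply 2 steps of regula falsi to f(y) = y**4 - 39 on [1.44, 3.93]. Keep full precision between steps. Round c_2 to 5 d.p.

False-position update: c = (a·f(b) − b·f(a))/(f(b) − f(a)); replace the endpoint whose sign matches f(c).
f(1.440000) = -34.700183, f(3.930000) = 199.544936
step 1: c = 1.808859, f(c) = -28.294203 < 0 → new bracket [1.808859, 3.930000]
step 2: c = 2.072273, f(c) = -20.558855 < 0 → new bracket [2.072273, 3.930000]

2.07227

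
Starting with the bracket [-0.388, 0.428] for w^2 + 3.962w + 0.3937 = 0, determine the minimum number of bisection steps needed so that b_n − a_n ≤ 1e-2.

Initial width b − a = 0.428 − -0.388 = 0.816000.
After n steps the width is (b−a)/2^n; need (b−a)/2^n ≤ 1e-2.
So n ≥ log₂(0.816000/1e-2) = log₂(81.6000) ≈ 6.3505.
Hence n = 7.

7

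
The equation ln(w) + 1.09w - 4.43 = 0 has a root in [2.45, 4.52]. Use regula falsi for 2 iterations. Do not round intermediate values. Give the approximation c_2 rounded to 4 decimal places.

3.0440

False-position update: c = (a·f(b) − b·f(a))/(f(b) − f(a)); replace the endpoint whose sign matches f(c).
f(2.450000) = -0.863412, f(4.520000) = 2.005312
step 1: c = 3.073017, f(c) = 0.042248 > 0 → new bracket [2.450000, 3.073017]
step 2: c = 3.043954, f(c) = 0.001067 > 0 → new bracket [2.450000, 3.043954]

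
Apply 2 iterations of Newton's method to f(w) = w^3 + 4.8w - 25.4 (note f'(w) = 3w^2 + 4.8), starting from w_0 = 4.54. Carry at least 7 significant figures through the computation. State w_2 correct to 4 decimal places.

w_0 = 4.540000: f = 89.968664, f' = 66.634800 → w_1 = 4.540000 - (89.968664)/(66.634800) = 3.189825
w_1 = 3.189825: f = 22.367565, f' = 35.324944 → w_2 = 3.189825 - (22.367565)/(35.324944) = 2.556630

2.5566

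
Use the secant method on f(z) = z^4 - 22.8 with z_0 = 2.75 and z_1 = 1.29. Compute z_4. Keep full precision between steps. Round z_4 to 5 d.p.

f(z_0) = 34.391406, f(z_1) = -20.030771
z_2 = 1.290000 - (-20.030771)·(1.290000 - 2.750000)/(-20.030771 - (34.391406)) = 1.827371; f(z_2) = -11.649166
z_3 = 1.827371 - (-11.649166)·(1.827371 - 1.290000)/(-11.649166 - (-20.030771)) = 2.574237; f(z_3) = 21.113077
z_4 = 2.574237 - (21.113077)·(2.574237 - 1.827371)/(21.113077 - (-11.649166)) = 2.092932; f(z_4) = -3.612411

2.09293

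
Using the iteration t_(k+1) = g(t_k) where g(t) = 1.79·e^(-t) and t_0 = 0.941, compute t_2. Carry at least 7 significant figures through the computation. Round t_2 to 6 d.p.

0.890200

t_1 = g(0.941000) = 0.698525
t_2 = g(0.698525) = 0.890200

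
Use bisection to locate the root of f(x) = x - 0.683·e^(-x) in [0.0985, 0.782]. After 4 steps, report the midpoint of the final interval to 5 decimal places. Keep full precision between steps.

f(0.098500) = -0.520432, f(0.782000) = 0.469534 (opposite signs)
step 1: m = 0.440250, f(m) = 0.000483 > 0 → root in [0.098500, 0.440250]
step 2: m = 0.269375, f(m) = -0.252339 < 0 → root in [0.269375, 0.440250]
step 3: m = 0.354813, f(m) = -0.124179 < 0 → root in [0.354813, 0.440250]
step 4: m = 0.397531, f(m) = -0.061429 < 0 → root in [0.397531, 0.440250]
Midpoint of [0.397531, 0.440250] = 0.418891

0.41889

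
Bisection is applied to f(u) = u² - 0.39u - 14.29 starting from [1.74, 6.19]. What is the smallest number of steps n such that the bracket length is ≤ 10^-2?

Initial width b − a = 6.19 − 1.74 = 4.450000.
After n steps the width is (b−a)/2^n; need (b−a)/2^n ≤ 10^-2.
So n ≥ log₂(4.450000/10^-2) = log₂(445.0000) ≈ 8.7977.
Hence n = 9.

9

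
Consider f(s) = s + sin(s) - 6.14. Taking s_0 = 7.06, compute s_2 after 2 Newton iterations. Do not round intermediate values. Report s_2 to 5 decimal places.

f'(s) = 1 + cos(s)
s_0 = 7.060000: f = 1.621011, f' = 1.713150 → s_1 = 7.060000 - (1.621011)/(1.713150) = 6.113783
s_1 = 6.113783: f = -0.194810, f' = 1.985686 → s_2 = 6.113783 - (-0.194810)/(1.985686) = 6.211890

6.21189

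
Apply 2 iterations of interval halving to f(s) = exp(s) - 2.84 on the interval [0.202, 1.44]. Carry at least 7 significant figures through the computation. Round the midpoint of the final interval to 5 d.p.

f(0.202000) = -1.616152, f(1.440000) = 1.380696 (opposite signs)
step 1: m = 0.821000, f(m) = -0.567229 < 0 → root in [0.821000, 1.440000]
step 2: m = 1.130500, f(m) = 0.257205 > 0 → root in [0.821000, 1.130500]
Midpoint of [0.821000, 1.130500] = 0.975750

0.97575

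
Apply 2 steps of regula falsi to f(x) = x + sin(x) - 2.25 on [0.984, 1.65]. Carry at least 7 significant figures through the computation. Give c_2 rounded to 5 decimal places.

1.29363

False-position update: c = (a·f(b) − b·f(a))/(f(b) − f(a)); replace the endpoint whose sign matches f(c).
f(0.984000) = -0.433281, f(1.650000) = 0.396865
step 1: c = 1.331608, f(c) = 0.053138 > 0 → new bracket [0.984000, 1.331608]
step 2: c = 1.293634, f(c) = 0.005469 > 0 → new bracket [0.984000, 1.293634]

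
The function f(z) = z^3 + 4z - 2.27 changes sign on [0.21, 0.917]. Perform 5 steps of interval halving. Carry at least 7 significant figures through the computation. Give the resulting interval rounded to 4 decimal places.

f(0.210000) = -1.420739, f(0.917000) = 2.169095 (opposite signs)
step 1: m = 0.563500, f(m) = 0.162929 > 0 → root in [0.210000, 0.563500]
step 2: m = 0.386750, f(m) = -0.665152 < 0 → root in [0.386750, 0.563500]
step 3: m = 0.475125, f(m) = -0.262243 < 0 → root in [0.475125, 0.563500]
step 4: m = 0.519313, f(m) = -0.052699 < 0 → root in [0.519313, 0.563500]
step 5: m = 0.541406, f(m) = 0.054322 > 0 → root in [0.519313, 0.541406]

[0.5193, 0.5414]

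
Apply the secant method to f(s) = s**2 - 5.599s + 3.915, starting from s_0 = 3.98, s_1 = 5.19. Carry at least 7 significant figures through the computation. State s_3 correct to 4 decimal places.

4.7712

f(s_0) = -2.528620, f(s_1) = 1.792290
s_2 = 5.190000 - (1.792290)·(5.190000 - 3.980000)/(1.792290 - (-2.528620)) = 4.688099; f(s_2) = -0.355396
s_3 = 4.688099 - (-0.355396)·(4.688099 - 5.190000)/(-0.355396 - (1.792290)) = 4.771152; f(s_3) = -0.034787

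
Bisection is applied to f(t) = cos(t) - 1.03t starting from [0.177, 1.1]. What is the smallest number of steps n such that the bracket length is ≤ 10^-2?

Initial width b − a = 1.1 − 0.177 = 0.923000.
After n steps the width is (b−a)/2^n; need (b−a)/2^n ≤ 10^-2.
So n ≥ log₂(0.923000/10^-2) = log₂(92.3000) ≈ 6.5283.
Hence n = 7.

7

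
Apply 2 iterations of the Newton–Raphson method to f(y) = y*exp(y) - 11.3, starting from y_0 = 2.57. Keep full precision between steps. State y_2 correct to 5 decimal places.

f'(y) = (y+1)*exp(y)
y_0 = 2.570000: f = 22.279169, f' = 46.644993 → y_1 = 2.570000 - (22.279169)/(46.644993) = 2.092367
y_1 = 2.092367: f = 5.656709, f' = 25.060787 → y_2 = 2.092367 - (5.656709)/(25.060787) = 1.866648

1.86665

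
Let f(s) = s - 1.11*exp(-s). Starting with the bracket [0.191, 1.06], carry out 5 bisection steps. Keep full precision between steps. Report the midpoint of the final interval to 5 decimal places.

f(0.191000) = -0.726007, f(1.060000) = 0.675434 (opposite signs)
step 1: m = 0.625500, f(m) = 0.031657 > 0 → root in [0.191000, 0.625500]
step 2: m = 0.408250, f(m) = -0.329692 < 0 → root in [0.408250, 0.625500]
step 3: m = 0.516875, f(m) = -0.145108 < 0 → root in [0.516875, 0.625500]
step 4: m = 0.571187, f(m) = -0.055801 < 0 → root in [0.571187, 0.625500]
step 5: m = 0.598344, f(m) = -0.011847 < 0 → root in [0.598344, 0.625500]
Midpoint of [0.598344, 0.625500] = 0.611922

0.61192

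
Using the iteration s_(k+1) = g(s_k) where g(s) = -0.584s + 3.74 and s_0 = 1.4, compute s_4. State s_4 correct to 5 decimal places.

2.24932

s_1 = g(1.400000) = 2.922400
s_2 = g(2.922400) = 2.033318
s_3 = g(2.033318) = 2.552542
s_4 = g(2.552542) = 2.249315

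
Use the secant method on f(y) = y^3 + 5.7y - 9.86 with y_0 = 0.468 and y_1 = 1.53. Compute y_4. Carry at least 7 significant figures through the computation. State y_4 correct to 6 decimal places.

Secant update: y_(k+1) = y_k − f(y_k)·(y_k − y_(k-1))/(f(y_k) − f(y_(k-1))).
f(y_0) = -7.089897, f(y_1) = 2.442577
y_2 = 1.530000 - (2.442577)·(1.530000 - 0.468000)/(2.442577 - (-7.089897)) = 1.257876; f(y_2) = -0.699832
y_3 = 1.257876 - (-0.699832)·(1.257876 - 1.530000)/(-0.699832 - (2.442577)) = 1.318479; f(y_3) = -0.052639
y_4 = 1.318479 - (-0.052639)·(1.318479 - 1.257876)/(-0.052639 - (-0.699832)) = 1.323409; f(y_4) = 0.001260

1.323409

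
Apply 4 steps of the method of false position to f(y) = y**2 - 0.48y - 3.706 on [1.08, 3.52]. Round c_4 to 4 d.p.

2.1733

f(1.080000) = -3.058000, f(3.520000) = 6.994800
step 1: c = 1.822233, f(c) = -1.260139 < 0 → new bracket [1.822233, 3.520000]
step 2: c = 2.081402, f(c) = -0.372840 < 0 → new bracket [2.081402, 3.520000]
step 3: c = 2.154202, f(c) = -0.099431 < 0 → new bracket [2.154202, 3.520000]
step 4: c = 2.173345, f(c) = -0.025778 < 0 → new bracket [2.173345, 3.520000]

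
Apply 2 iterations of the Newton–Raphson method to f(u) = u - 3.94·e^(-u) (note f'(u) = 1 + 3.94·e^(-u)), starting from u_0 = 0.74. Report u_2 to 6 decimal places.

1.193004

u_0 = 0.740000: f = -1.139829, f' = 2.879829 → u_1 = 0.740000 - (-1.139829)/(2.879829) = 1.135797
u_1 = 1.135797: f = -0.129596, f' = 2.265394 → u_2 = 1.135797 - (-0.129596)/(2.265394) = 1.193004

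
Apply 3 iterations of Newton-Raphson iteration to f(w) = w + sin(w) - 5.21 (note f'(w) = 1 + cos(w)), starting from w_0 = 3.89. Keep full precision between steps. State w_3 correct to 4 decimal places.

Newton update: w ← w − f(w)/f'(w).
w_0 = 3.890000: f = -2.000473, f' = 0.267226 → w_1 = 3.890000 - (-2.000473)/(0.267226) = 11.376058
w_1 = 11.376058: f = 5.237572, f' = 1.371369 → w_2 = 11.376058 - (5.237572)/(1.371369) = 7.556829
w_2 = 7.556829: f = 3.303004, f' = 1.292798 → w_3 = 7.556829 - (3.303004)/(1.292798) = 5.001904

5.0019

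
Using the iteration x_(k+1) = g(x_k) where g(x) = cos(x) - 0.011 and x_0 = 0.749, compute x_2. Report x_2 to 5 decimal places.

0.73990

x_1 = g(0.749000) = 0.721370
x_2 = g(0.721370) = 0.739902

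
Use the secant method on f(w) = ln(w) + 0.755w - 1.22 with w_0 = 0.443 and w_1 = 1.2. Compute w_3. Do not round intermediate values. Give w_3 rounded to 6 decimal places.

1.284032

f(w_0) = -1.699721, f(w_1) = -0.131678
w_2 = 1.200000 - (-0.131678)·(1.200000 - 0.443000)/(-0.131678 - (-1.699721)) = 1.263570; f(w_2) = -0.032063
w_3 = 1.263570 - (-0.032063)·(1.263570 - 1.200000)/(-0.032063 - (-0.131678)) = 1.284032; f(w_3) = -0.000551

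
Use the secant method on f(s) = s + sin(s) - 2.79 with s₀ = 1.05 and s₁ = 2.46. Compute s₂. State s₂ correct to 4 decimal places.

2.0992

f(s_0) = -0.872577, f(s_1) = 0.300031
s_2 = 2.460000 - (0.300031)·(2.460000 - 1.050000)/(0.300031 - (-0.872577)) = 2.099229; f(s_2) = 0.172827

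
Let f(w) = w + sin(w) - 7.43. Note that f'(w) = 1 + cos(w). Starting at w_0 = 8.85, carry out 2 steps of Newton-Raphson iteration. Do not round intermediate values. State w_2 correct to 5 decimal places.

w_0 = 8.850000: f = 1.963648, f' = 0.160687 → w_1 = 8.850000 - (1.963648)/(0.160687) = -3.370334
w_1 = -3.370334: f = -10.573582, f' = 0.026048 → w_2 = -3.370334 - (-10.573582)/(0.026048) = 402.564160

402.56416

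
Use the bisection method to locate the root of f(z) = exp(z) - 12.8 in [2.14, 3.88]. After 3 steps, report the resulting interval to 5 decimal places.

[2.35750, 2.57500]

f(2.140000) = -4.300562, f(3.880000) = 35.624215 (opposite signs)
step 1: m = 3.010000, f(m) = 7.487400 > 0 → root in [2.140000, 3.010000]
step 2: m = 2.575000, f(m) = 0.331317 > 0 → root in [2.140000, 2.575000]
step 3: m = 2.357500, f(m) = -2.235493 < 0 → root in [2.357500, 2.575000]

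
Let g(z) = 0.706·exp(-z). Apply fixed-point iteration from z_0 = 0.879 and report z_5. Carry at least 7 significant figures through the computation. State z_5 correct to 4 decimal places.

0.4433

z_1 = g(0.879000) = 0.293130
z_2 = g(0.293130) = 0.526623
z_3 = g(0.526623) = 0.416961
z_4 = g(0.416961) = 0.465287
z_5 = g(0.465287) = 0.443336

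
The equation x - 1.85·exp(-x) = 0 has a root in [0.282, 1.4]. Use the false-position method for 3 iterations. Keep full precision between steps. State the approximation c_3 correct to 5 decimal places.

0.81825

False-position update: c = (a·f(b) − b·f(a))/(f(b) − f(a)); replace the endpoint whose sign matches f(c).
f(0.282000) = -1.113406, f(1.400000) = 0.943796
step 1: c = 0.887088, f(c) = 0.125159 > 0 → new bracket [0.282000, 0.887088]
step 2: c = 0.825943, f(c) = 0.015972 > 0 → new bracket [0.282000, 0.825943]
step 3: c = 0.818250, f(c) = 0.002025 > 0 → new bracket [0.282000, 0.818250]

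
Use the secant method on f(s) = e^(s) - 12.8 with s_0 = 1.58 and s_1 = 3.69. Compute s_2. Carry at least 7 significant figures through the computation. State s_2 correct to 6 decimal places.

2.056388

f(s_0) = -7.945044, f(s_1) = 27.244847
s_2 = 3.690000 - (27.244847)·(3.690000 - 1.580000)/(27.244847 - (-7.945044)) = 2.056388; f(s_2) = -4.982318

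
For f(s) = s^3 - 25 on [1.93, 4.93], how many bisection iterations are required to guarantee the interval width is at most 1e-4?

15

Initial width b − a = 4.93 − 1.93 = 3.000000.
After n steps the width is (b−a)/2^n; need (b−a)/2^n ≤ 1e-4.
So n ≥ log₂(3.000000/1e-4) = log₂(30000.0000) ≈ 14.8727.
Hence n = 15.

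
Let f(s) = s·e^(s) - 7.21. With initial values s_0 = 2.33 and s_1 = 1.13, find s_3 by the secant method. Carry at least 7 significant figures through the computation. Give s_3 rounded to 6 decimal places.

1.608504

f(s_0) = 16.737604, f(s_1) = -3.711908
s_2 = 1.130000 - (-3.711908)·(1.130000 - 2.330000)/(-3.711908 - (16.737604)) = 1.347819; f(s_2) = -2.022217
s_3 = 1.347819 - (-2.022217)·(1.347819 - 1.130000)/(-2.022217 - (-3.711908)) = 1.608504; f(s_3) = 0.825009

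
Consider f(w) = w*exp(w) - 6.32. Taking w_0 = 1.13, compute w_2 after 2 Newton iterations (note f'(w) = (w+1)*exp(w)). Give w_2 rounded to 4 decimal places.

w_0 = 1.130000: f = -2.821908, f' = 6.593748 → w_1 = 1.130000 - (-2.821908)/(6.593748) = 1.557967
w_1 = 1.557967: f = 1.079032, f' = 12.148189 → w_2 = 1.557967 - (1.079032)/(12.148189) = 1.469145

1.4691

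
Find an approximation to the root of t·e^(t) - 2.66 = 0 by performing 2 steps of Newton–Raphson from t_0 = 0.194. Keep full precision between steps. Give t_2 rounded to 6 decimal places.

1.358860

Newton update: t ← t − f(t)/f'(t).
f'(t) = (t + 1)·e^(t)
t_0 = 0.194000: f = -2.424465, f' = 1.449631 → t_1 = 0.194000 - (-2.424465)/(1.449631) = 1.866471
t_1 = 1.866471: f = 9.407550, f' = 18.532988 → t_2 = 1.866471 - (9.407550)/(18.532988) = 1.358860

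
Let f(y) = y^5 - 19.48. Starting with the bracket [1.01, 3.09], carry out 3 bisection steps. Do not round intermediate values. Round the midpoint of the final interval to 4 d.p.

1.9200

f(1.010000) = -18.428990, f(3.090000) = 262.223600 (opposite signs)
step 1: m = 2.050000, f(m) = 16.725063 > 0 → root in [1.010000, 2.050000]
step 2: m = 1.530000, f(m) = -11.095886 < 0 → root in [1.530000, 2.050000]
step 3: m = 1.790000, f(m) = -1.103400 < 0 → root in [1.790000, 2.050000]
Midpoint of [1.790000, 2.050000] = 1.920000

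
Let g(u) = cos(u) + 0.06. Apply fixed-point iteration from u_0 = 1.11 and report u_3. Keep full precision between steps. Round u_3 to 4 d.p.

0.6535

u_1 = g(1.110000) = 0.504662
u_2 = g(0.504662) = 0.935338
u_3 = g(0.935338) = 0.653546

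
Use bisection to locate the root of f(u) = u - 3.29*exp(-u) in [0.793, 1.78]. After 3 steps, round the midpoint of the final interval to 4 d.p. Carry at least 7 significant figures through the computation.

1.1014

f(0.793000) = -0.695677, f(1.780000) = 1.225180 (opposite signs)
step 1: m = 1.286500, f(m) = 0.377684 > 0 → root in [0.793000, 1.286500]
step 2: m = 1.039750, f(m) = -0.123407 < 0 → root in [1.039750, 1.286500]
step 3: m = 1.163125, f(m) = 0.134973 > 0 → root in [1.039750, 1.163125]
Midpoint of [1.039750, 1.163125] = 1.101437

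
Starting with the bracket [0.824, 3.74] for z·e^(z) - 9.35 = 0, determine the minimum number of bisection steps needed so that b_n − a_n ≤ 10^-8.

29

Initial width b − a = 3.74 − 0.824 = 2.916000.
After n steps the width is (b−a)/2^n; need (b−a)/2^n ≤ 10^-8.
So n ≥ log₂(2.916000/10^-8) = log₂(291600000.0000) ≈ 28.1194.
Hence n = 29.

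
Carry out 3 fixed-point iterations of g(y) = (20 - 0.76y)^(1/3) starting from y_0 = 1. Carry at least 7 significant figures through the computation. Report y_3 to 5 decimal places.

y_1 = g(1.000000) = 2.679590
y_2 = g(2.679590) = 2.618969
y_3 = g(2.618969) = 2.621206

2.62121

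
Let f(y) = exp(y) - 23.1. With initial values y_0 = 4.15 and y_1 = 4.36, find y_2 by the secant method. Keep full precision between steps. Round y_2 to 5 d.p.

Secant update: y_(k+1) = y_k − f(y_k)·(y_k − y_(k-1))/(f(y_k) − f(y_(k-1))).
f(y_0) = 40.334000, f(y_1) = 55.157134
y_2 = 4.360000 - (55.157134)·(4.360000 - 4.150000)/(55.157134 - (40.334000)) = 3.578586; f(y_2) = 12.722867

3.57859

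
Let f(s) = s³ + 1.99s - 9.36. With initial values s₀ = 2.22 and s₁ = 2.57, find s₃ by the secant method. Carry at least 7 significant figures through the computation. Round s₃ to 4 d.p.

1.8273

f(s_0) = 5.998848, f(s_1) = 12.728893
s_2 = 2.570000 - (12.728893)·(2.570000 - 2.220000)/(12.728893 - (5.998848)) = 1.908026; f(s_2) = 1.383265
s_3 = 1.908026 - (1.383265)·(1.908026 - 2.570000)/(1.383265 - (12.728893)) = 1.827318; f(s_3) = 0.377946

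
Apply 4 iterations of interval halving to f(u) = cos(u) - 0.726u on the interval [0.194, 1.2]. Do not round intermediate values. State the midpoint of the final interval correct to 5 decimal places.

f(0.194000) = 0.840397, f(1.200000) = -0.508842 (opposite signs)
step 1: m = 0.697000, f(m) = 0.260749 > 0 → root in [0.697000, 1.200000]
step 2: m = 0.948500, f(m) = -0.105708 < 0 → root in [0.697000, 0.948500]
step 3: m = 0.822750, f(m) = 0.082891 > 0 → root in [0.822750, 0.948500]
step 4: m = 0.885625, f(m) = -0.010158 < 0 → root in [0.822750, 0.885625]
Midpoint of [0.822750, 0.885625] = 0.854187

0.85419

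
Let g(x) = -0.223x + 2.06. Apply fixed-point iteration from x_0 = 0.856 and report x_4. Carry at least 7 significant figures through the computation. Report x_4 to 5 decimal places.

1.68233

x_1 = g(0.856000) = 1.869112
x_2 = g(1.869112) = 1.643188
x_3 = g(1.643188) = 1.693569
x_4 = g(1.693569) = 1.682334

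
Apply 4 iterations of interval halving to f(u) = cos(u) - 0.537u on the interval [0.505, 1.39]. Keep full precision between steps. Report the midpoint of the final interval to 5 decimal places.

f(0.505000) = 0.603989, f(1.390000) = -0.566617 (opposite signs)
step 1: m = 0.947500, f(m) = 0.074907 > 0 → root in [0.947500, 1.390000]
step 2: m = 1.168750, f(m) = -0.236316 < 0 → root in [0.947500, 1.168750]
step 3: m = 1.058125, f(m) = -0.077706 < 0 → root in [0.947500, 1.058125]
step 4: m = 1.002813, f(m) = -0.000577 < 0 → root in [0.947500, 1.002813]
Midpoint of [0.947500, 1.002813] = 0.975156

0.97516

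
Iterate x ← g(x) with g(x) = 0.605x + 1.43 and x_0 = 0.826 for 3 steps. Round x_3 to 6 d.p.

3.001479

x_1 = g(0.826000) = 1.929730
x_2 = g(1.929730) = 2.597487
x_3 = g(2.597487) = 3.001479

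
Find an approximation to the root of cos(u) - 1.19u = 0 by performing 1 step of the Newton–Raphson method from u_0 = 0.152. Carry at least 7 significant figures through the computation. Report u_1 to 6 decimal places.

0.754043

f'(u) = -sin(u) - 1.19
u_0 = 0.152000: f = 0.807590, f' = -1.341415 → u_1 = 0.152000 - (0.807590)/(-1.341415) = 0.754043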